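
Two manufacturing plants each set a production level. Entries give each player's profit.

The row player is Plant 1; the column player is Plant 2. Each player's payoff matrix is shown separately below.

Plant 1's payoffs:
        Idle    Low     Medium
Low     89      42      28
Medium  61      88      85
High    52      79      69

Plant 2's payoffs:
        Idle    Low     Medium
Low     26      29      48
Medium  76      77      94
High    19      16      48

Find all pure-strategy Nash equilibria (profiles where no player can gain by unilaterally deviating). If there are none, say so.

Plant 1 against Idle: payoffs 89, 61, 52 → best response Low.
Plant 1 against Low: payoffs 42, 88, 79 → best response Medium.
Plant 1 against Medium: payoffs 28, 85, 69 → best response Medium.
Plant 2 against Low: payoffs 26, 29, 48 → best response Medium.
Plant 2 against Medium: payoffs 76, 77, 94 → best response Medium.
Plant 2 against High: payoffs 19, 16, 48 → best response Medium.
Mutual best responses: (Medium, Medium).

Pure NE: (Medium, Medium)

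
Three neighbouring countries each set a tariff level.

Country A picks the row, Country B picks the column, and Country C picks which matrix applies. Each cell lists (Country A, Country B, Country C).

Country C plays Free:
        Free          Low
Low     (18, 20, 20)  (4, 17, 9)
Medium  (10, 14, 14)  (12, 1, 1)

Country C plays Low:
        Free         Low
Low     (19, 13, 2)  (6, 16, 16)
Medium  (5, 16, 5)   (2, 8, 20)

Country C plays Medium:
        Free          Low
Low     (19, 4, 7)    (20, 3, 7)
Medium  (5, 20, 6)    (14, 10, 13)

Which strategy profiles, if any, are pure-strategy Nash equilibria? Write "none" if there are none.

Country A against (Free, Free): payoffs 18, 10 → best response Low.
Country A against (Free, Low): payoffs 19, 5 → best response Low.
Country A against (Free, Medium): payoffs 19, 5 → best response Low.
Country A against (Low, Free): payoffs 4, 12 → best response Medium.
Country A against (Low, Low): payoffs 6, 2 → best response Low.
Country A against (Low, Medium): payoffs 20, 14 → best response Low.
Country B against (Low, Free): payoffs 20, 17 → best response Free.
Country B against (Low, Low): payoffs 13, 16 → best response Low.
Country B against (Low, Medium): payoffs 4, 3 → best response Free.
Country B against (Medium, Free): payoffs 14, 1 → best response Free.
Country B against (Medium, Low): payoffs 16, 8 → best response Free.
Country B against (Medium, Medium): payoffs 20, 10 → best response Free.
Country C against (Low, Free): payoffs 20, 2, 7 → best response Free.
Country C against (Low, Low): payoffs 9, 16, 7 → best response Low.
Country C against (Medium, Free): payoffs 14, 5, 6 → best response Free.
Country C against (Medium, Low): payoffs 1, 20, 13 → best response Low.
Mutual best responses: (Low, Free, Free); (Low, Low, Low).

The pure Nash equilibria are (Low, Free, Free) and (Low, Low, Low).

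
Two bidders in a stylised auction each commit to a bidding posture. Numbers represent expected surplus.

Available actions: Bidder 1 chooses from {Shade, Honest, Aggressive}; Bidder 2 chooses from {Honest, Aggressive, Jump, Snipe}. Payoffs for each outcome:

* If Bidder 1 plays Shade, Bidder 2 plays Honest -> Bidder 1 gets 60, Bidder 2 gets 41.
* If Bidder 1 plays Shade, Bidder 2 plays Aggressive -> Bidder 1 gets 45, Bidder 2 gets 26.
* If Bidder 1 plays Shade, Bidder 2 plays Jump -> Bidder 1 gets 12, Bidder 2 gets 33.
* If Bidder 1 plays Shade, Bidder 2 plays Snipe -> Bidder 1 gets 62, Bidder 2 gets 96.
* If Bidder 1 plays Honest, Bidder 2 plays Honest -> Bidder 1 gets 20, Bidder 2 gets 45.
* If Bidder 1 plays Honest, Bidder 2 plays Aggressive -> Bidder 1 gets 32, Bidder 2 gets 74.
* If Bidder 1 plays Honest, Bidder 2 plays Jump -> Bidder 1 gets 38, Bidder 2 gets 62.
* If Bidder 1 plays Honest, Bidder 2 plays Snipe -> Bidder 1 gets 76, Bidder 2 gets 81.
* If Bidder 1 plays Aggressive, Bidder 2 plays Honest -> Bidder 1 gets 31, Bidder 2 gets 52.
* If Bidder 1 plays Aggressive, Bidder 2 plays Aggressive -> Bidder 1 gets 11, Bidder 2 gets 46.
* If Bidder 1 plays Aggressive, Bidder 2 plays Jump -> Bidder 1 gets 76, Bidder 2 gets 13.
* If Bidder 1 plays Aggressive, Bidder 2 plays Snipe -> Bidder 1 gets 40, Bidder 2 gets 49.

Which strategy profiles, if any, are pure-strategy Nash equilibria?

Pure NE: (Honest, Snipe)

For each player, find the best response to each opponent profile; mutual best responses are the pure NE.
Bidder 1 against Honest: payoffs 60, 20, 31 → best response Shade.
Bidder 1 against Aggressive: payoffs 45, 32, 11 → best response Shade.
Bidder 1 against Jump: payoffs 12, 38, 76 → best response Aggressive.
Bidder 1 against Snipe: payoffs 62, 76, 40 → best response Honest.
Bidder 2 against Shade: payoffs 41, 26, 33, 96 → best response Snipe.
Bidder 2 against Honest: payoffs 45, 74, 62, 81 → best response Snipe.
Bidder 2 against Aggressive: payoffs 52, 46, 13, 49 → best response Honest.
Mutual best responses: (Honest, Snipe).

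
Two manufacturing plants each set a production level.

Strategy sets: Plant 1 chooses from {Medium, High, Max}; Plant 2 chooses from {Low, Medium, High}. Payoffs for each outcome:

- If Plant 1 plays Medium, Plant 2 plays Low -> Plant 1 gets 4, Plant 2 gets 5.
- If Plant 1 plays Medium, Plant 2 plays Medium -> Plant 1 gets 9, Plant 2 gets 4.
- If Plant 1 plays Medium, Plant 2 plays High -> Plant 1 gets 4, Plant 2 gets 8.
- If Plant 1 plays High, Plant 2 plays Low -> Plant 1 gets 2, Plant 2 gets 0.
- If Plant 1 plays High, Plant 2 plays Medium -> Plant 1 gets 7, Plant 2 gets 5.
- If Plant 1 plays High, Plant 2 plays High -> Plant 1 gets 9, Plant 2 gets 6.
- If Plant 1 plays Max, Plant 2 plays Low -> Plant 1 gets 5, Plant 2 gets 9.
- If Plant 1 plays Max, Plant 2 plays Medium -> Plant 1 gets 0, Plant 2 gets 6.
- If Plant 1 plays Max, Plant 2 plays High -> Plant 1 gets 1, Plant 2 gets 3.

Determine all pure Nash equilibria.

(High, High); (Max, Low)

(Medium, Low): Plant 1 can switch to Max (4 → 5). Not NE.
(Medium, Medium): Plant 2 can switch to Low (4 → 5). Not NE.
(Medium, High): Plant 1 can switch to High (4 → 9). Not NE.
(High, Low): Plant 1 can switch to Medium (2 → 4). Not NE.
(High, Medium): Plant 1 can switch to Medium (7 → 9). Not NE.
(High, High): Plant 1 gets 9, best alternative 4; Plant 2 gets 6, best alternative 5. No profitable deviation — NE.
(Max, Low): Plant 1 gets 5, best alternative 4; Plant 2 gets 9, best alternative 6. No profitable deviation — NE.
(Max, Medium): Plant 1 can switch to Medium (0 → 9). Not NE.
(Max, High): Plant 1 can switch to Medium (1 → 4). Not NE.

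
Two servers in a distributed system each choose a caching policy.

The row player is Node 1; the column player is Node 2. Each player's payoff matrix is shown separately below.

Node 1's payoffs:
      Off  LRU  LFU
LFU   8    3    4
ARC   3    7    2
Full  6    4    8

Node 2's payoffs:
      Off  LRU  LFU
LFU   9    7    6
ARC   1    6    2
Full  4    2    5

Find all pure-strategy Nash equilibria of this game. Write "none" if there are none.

Pure-strategy Nash equilibria: (LFU, Off); (ARC, LRU); (Full, LFU)

Node 1 against Off: payoffs 8, 3, 6 → best response LFU.
Node 1 against LRU: payoffs 3, 7, 4 → best response ARC.
Node 1 against LFU: payoffs 4, 2, 8 → best response Full.
Node 2 against LFU: payoffs 9, 7, 6 → best response Off.
Node 2 against ARC: payoffs 1, 6, 2 → best response LRU.
Node 2 against Full: payoffs 4, 2, 5 → best response LFU.
Mutual best responses: (LFU, Off); (ARC, LRU); (Full, LFU).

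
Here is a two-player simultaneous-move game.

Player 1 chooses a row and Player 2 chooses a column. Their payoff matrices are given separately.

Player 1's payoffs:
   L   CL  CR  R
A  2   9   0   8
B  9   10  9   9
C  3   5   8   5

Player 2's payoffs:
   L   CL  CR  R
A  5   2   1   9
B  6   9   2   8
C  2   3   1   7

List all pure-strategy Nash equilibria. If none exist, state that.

Mark each player's best response to every combination of opponents' strategies; a profile where every player is best-responding is a pure Nash equilibrium.
Player 1 against L: payoffs 2, 9, 3 → best response B.
Player 1 against CL: payoffs 9, 10, 5 → best response B.
Player 1 against CR: payoffs 0, 9, 8 → best response B.
Player 1 against R: payoffs 8, 9, 5 → best response B.
Player 2 against A: payoffs 5, 2, 1, 9 → best response R.
Player 2 against B: payoffs 6, 9, 2, 8 → best response CL.
Player 2 against C: payoffs 2, 3, 1, 7 → best response R.
Mutual best responses: (B, CL).

The unique pure-strategy Nash equilibrium is (B, CL).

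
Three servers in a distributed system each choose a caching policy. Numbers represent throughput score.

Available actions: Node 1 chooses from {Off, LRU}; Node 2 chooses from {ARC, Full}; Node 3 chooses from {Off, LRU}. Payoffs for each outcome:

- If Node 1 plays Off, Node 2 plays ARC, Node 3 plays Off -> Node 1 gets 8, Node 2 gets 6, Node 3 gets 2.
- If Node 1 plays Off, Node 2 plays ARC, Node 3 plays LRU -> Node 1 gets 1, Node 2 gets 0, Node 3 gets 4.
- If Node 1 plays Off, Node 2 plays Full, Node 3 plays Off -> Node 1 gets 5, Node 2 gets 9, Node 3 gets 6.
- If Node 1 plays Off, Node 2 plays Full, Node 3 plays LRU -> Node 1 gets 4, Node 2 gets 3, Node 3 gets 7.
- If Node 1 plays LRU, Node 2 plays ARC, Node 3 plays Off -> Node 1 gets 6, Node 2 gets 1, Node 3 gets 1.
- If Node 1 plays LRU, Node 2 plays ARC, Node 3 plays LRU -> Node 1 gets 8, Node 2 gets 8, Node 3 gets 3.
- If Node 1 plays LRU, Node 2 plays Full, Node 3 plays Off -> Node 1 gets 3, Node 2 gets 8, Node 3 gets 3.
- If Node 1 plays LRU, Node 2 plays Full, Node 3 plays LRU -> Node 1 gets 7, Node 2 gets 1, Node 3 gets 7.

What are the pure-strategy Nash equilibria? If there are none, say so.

Pure NE: (LRU, ARC, LRU)

(Off, ARC, Off): Node 2 can switch to Full (6 → 9). Not NE.
(Off, ARC, LRU): Node 1 can switch to LRU (1 → 8). Not NE.
(Off, Full, Off): Node 3 can switch to LRU (6 → 7). Not NE.
(Off, Full, LRU): Node 1 can switch to LRU (4 → 7). Not NE.
(LRU, ARC, Off): Node 1 can switch to Off (6 → 8). Not NE.
(LRU, ARC, LRU): Node 1 gets 8, best alternative 1; Node 2 gets 8, best alternative 1; Node 3 gets 3, best alternative 1. No profitable deviation — NE.
(LRU, Full, Off): Node 1 can switch to Off (3 → 5). Not NE.
(LRU, Full, LRU): Node 2 can switch to ARC (1 → 8). Not NE.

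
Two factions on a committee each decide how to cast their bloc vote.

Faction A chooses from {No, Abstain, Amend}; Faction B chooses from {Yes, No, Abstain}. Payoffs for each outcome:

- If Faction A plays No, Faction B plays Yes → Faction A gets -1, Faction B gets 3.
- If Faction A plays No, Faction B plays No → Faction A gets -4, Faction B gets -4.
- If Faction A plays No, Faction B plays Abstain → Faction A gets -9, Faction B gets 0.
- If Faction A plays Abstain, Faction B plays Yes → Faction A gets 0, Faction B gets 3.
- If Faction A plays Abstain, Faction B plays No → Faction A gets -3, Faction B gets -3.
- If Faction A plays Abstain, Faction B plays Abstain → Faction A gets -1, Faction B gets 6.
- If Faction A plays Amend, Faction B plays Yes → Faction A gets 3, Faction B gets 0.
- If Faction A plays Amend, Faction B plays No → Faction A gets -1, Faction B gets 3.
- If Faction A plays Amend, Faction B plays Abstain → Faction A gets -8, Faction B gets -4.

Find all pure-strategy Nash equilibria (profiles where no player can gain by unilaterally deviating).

Faction A against Yes: payoffs -1, 0, 3 → best response Amend.
Faction A against No: payoffs -4, -3, -1 → best response Amend.
Faction A against Abstain: payoffs -9, -1, -8 → best response Abstain.
Faction B against No: payoffs 3, -4, 0 → best response Yes.
Faction B against Abstain: payoffs 3, -3, 6 → best response Abstain.
Faction B against Amend: payoffs 0, 3, -4 → best response No.
Mutual best responses: (Abstain, Abstain); (Amend, No).

(Abstain, Abstain), (Amend, No)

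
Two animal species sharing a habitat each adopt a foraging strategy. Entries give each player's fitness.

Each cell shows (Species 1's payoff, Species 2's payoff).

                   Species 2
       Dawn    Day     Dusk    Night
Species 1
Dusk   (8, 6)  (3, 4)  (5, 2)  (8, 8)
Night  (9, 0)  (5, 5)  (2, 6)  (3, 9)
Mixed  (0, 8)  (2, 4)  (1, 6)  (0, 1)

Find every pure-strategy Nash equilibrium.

(Dusk, Night)

(Dusk, Dawn): Species 1 can switch to Night (8 → 9). Not NE.
(Dusk, Day): Species 1 can switch to Night (3 → 5). Not NE.
(Dusk, Dusk): Species 2 can switch to Dawn (2 → 6). Not NE.
(Dusk, Night): Species 1 gets 8, best alternative 3; Species 2 gets 8, best alternative 6. No profitable deviation — NE.
(Night, Dawn): Species 2 can switch to Day (0 → 5). Not NE.
(Night, Day): Species 2 can switch to Dusk (5 → 6). Not NE.
(Night, Dusk): Species 1 can switch to Dusk (2 → 5). Not NE.
(Night, Night): Species 1 can switch to Dusk (3 → 8). Not NE.
(Mixed, Dawn): Species 1 can switch to Dusk (0 → 8). Not NE.
(The remaining 3 profiles each have a profitable deviation by the same check.)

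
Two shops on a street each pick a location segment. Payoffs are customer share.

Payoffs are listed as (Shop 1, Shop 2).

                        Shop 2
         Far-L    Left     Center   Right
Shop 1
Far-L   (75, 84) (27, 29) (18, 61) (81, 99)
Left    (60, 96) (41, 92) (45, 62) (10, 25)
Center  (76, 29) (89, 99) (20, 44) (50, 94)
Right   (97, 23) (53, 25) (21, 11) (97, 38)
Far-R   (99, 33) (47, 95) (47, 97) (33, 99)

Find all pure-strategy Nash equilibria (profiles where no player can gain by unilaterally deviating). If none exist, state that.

Pure-strategy Nash equilibria: (Center, Left), (Right, Right)

Mark each player's best response to every combination of opponents' strategies; a profile where every player is best-responding is a pure Nash equilibrium.
Shop 1 against Far-L: payoffs 75, 60, 76, 97, 99 → best response Far-R.
Shop 1 against Left: payoffs 27, 41, 89, 53, 47 → best response Center.
Shop 1 against Center: payoffs 18, 45, 20, 21, 47 → best response Far-R.
Shop 1 against Right: payoffs 81, 10, 50, 97, 33 → best response Right.
Shop 2 against Far-L: payoffs 84, 29, 61, 99 → best response Right.
Shop 2 against Left: payoffs 96, 92, 62, 25 → best response Far-L.
Shop 2 against Center: payoffs 29, 99, 44, 94 → best response Left.
Shop 2 against Right: payoffs 23, 25, 11, 38 → best response Right.
Shop 2 against Far-R: payoffs 33, 95, 97, 99 → best response Right.
Mutual best responses: (Center, Left); (Right, Right).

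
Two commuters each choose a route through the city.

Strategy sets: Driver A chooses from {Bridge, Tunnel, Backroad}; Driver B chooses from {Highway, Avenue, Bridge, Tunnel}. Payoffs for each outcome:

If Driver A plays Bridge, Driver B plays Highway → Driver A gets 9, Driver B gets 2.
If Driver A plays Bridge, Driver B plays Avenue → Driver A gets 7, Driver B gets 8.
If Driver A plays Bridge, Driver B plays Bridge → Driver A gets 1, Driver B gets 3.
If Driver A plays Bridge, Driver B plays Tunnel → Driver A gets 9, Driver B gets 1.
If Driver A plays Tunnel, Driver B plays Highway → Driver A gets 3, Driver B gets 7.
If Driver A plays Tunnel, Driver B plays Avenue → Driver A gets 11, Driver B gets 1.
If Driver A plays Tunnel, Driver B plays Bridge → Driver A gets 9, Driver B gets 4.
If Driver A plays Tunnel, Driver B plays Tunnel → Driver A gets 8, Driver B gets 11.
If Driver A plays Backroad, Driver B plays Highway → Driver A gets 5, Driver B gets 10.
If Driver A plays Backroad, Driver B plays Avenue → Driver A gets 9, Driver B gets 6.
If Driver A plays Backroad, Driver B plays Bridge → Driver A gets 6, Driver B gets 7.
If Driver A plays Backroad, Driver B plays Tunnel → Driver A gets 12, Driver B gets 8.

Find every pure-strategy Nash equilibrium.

This game has no pure Nash equilibrium.

Driver A against Highway: payoffs 9, 3, 5 → best response Bridge.
Driver A against Avenue: payoffs 7, 11, 9 → best response Tunnel.
Driver A against Bridge: payoffs 1, 9, 6 → best response Tunnel.
Driver A against Tunnel: payoffs 9, 8, 12 → best response Backroad.
Driver B against Bridge: payoffs 2, 8, 3, 1 → best response Avenue.
Driver B against Tunnel: payoffs 7, 1, 4, 11 → best response Tunnel.
Driver B against Backroad: payoffs 10, 6, 7, 8 → best response Highway.
No profile is a mutual best response for all players.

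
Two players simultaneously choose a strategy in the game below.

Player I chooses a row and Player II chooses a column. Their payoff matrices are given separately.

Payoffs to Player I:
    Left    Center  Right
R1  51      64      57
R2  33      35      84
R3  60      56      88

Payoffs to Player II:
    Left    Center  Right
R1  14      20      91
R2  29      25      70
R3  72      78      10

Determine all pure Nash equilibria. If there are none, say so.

For each player, find the best response to each opponent profile; mutual best responses are the pure NE.
Player I against Left: payoffs 51, 33, 60 → best response R3.
Player I against Center: payoffs 64, 35, 56 → best response R1.
Player I against Right: payoffs 57, 84, 88 → best response R3.
Player II against R1: payoffs 14, 20, 91 → best response Right.
Player II against R2: payoffs 29, 25, 70 → best response Right.
Player II against R3: payoffs 72, 78, 10 → best response Center.
No profile is a mutual best response for all players.

none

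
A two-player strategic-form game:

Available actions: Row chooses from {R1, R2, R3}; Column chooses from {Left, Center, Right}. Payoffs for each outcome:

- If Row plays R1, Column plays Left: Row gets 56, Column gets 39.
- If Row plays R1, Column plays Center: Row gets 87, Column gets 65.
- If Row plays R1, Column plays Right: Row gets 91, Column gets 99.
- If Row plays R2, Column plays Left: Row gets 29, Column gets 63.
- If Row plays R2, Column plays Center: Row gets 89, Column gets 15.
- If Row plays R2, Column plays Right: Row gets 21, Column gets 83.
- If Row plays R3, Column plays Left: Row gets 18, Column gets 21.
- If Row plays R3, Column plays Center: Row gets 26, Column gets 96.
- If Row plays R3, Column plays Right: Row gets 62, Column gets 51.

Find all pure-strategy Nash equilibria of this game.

Row against Left: payoffs 56, 29, 18 → best response R1.
Row against Center: payoffs 87, 89, 26 → best response R2.
Row against Right: payoffs 91, 21, 62 → best response R1.
Column against R1: payoffs 39, 65, 99 → best response Right.
Column against R2: payoffs 63, 15, 83 → best response Right.
Column against R3: payoffs 21, 96, 51 → best response Center.
Mutual best responses: (R1, Right).

(R1, Right)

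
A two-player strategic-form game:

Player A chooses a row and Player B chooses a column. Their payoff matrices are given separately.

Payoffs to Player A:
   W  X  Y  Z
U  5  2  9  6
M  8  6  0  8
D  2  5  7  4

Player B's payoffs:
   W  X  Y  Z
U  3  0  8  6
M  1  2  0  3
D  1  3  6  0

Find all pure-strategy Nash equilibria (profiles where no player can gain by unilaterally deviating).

(U, W): Player A can switch to M (5 → 8). Not NE.
(U, X): Player A can switch to M (2 → 6). Not NE.
(U, Y): Player A gets 9, best alternative 7; Player B gets 8, best alternative 6. No profitable deviation — NE.
(U, Z): Player A can switch to M (6 → 8). Not NE.
(M, W): Player B can switch to X (1 → 2). Not NE.
(M, X): Player B can switch to Z (2 → 3). Not NE.
(M, Y): Player A can switch to U (0 → 9). Not NE.
(M, Z): Player A gets 8, best alternative 6; Player B gets 3, best alternative 2. No profitable deviation — NE.
(D, W): Player A can switch to U (2 → 5). Not NE.
(D, X): Player A can switch to M (5 → 6). Not NE.
(The remaining 2 profiles each have a profitable deviation by the same check.)

(U, Y); (M, Z)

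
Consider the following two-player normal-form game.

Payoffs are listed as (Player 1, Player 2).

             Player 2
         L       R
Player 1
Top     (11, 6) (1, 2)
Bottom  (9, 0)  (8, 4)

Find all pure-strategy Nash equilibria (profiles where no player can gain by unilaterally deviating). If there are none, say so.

(Top, L) and (Bottom, R)

Player 1 against L: payoffs 11, 9 → best response Top.
Player 1 against R: payoffs 1, 8 → best response Bottom.
Player 2 against Top: payoffs 6, 2 → best response L.
Player 2 against Bottom: payoffs 0, 4 → best response R.
Mutual best responses: (Top, L); (Bottom, R).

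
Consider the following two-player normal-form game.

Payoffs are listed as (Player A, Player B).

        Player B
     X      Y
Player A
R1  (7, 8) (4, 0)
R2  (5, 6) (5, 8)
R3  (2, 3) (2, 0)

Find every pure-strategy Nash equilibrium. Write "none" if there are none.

Mark each player's best response to every combination of opponents' strategies; a profile where every player is best-responding is a pure Nash equilibrium.
Player A against X: payoffs 7, 5, 2 → best response R1.
Player A against Y: payoffs 4, 5, 2 → best response R2.
Player B against R1: payoffs 8, 0 → best response X.
Player B against R2: payoffs 6, 8 → best response Y.
Player B against R3: payoffs 3, 0 → best response X.
Mutual best responses: (R1, X); (R2, Y).

The pure Nash equilibria are (R1, X), (R2, Y).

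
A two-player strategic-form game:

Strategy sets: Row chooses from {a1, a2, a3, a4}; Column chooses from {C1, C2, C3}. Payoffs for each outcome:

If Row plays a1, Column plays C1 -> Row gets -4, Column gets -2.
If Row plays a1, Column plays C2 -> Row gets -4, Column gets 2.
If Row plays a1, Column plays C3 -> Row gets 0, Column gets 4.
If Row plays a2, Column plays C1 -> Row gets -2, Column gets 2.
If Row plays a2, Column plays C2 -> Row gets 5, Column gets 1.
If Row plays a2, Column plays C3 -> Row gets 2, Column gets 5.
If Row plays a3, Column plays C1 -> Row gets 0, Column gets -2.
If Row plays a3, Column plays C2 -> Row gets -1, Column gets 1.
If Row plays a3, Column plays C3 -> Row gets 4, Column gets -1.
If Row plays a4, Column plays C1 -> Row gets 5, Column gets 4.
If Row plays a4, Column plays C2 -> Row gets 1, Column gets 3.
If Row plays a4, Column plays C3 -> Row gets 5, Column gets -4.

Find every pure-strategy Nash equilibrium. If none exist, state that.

Pure NE: (a4, C1)

For each strategy profile, look for a profitable unilateral deviation.
(a1, C1): Row can switch to a2 (-4 → -2). Not NE.
(a1, C2): Row can switch to a2 (-4 → 5). Not NE.
(a1, C3): Row can switch to a2 (0 → 2). Not NE.
(a2, C1): Row can switch to a3 (-2 → 0). Not NE.
(a2, C2): Column can switch to C1 (1 → 2). Not NE.
(a2, C3): Row can switch to a3 (2 → 4). Not NE.
(a4, C1): Row gets 5, best alternative 0; Column gets 4, best alternative 3. No profitable deviation — NE.
(The remaining 5 profiles each have a profitable deviation by the same check.)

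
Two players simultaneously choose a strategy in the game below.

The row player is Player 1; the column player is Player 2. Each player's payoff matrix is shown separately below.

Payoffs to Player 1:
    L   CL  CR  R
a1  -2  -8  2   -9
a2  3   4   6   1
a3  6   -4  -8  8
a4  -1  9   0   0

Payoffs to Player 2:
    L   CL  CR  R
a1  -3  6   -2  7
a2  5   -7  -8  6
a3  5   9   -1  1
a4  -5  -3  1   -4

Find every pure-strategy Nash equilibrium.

No pure-strategy Nash equilibrium.

(a1, L): Player 1 can switch to a2 (-2 → 3). Not NE.
(a1, CL): Player 1 can switch to a2 (-8 → 4). Not NE.
(a1, CR): Player 1 can switch to a2 (2 → 6). Not NE.
(a1, R): Player 1 can switch to a2 (-9 → 1). Not NE.
(a2, L): Player 1 can switch to a3 (3 → 6). Not NE.
(a2, CL): Player 1 can switch to a4 (4 → 9). Not NE.
(The remaining 10 profiles each have a profitable deviation by the same check.)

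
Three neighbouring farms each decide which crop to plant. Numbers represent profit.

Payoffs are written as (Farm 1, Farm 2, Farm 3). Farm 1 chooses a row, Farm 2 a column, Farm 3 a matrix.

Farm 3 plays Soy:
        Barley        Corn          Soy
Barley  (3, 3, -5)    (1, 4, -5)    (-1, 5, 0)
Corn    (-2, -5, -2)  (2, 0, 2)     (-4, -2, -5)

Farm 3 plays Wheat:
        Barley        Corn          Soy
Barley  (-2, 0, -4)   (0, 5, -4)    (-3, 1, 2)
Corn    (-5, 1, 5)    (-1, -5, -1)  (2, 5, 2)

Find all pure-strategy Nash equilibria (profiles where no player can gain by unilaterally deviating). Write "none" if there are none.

For each strategy profile, look for a profitable unilateral deviation.
(Barley, Barley, Soy): Farm 2 can switch to Corn (3 → 4). Not NE.
(Barley, Barley, Wheat): Farm 2 can switch to Corn (0 → 5). Not NE.
(Barley, Corn, Soy): Farm 1 can switch to Corn (1 → 2). Not NE.
(Barley, Corn, Wheat): Farm 1 gets 0, best alternative -1; Farm 2 gets 5, best alternative 1; Farm 3 gets -4, best alternative -5. No profitable deviation — NE.
(Barley, Soy, Soy): Farm 3 can switch to Wheat (0 → 2). Not NE.
(Barley, Soy, Wheat): Farm 1 can switch to Corn (-3 → 2). Not NE.
(Corn, Barley, Soy): Farm 1 can switch to Barley (-2 → 3). Not NE.
(Corn, Barley, Wheat): Farm 1 can switch to Barley (-5 → -2). Not NE.
(Corn, Corn, Soy): Farm 1 gets 2, best alternative 1; Farm 2 gets 0, best alternative -2; Farm 3 gets 2, best alternative -1. No profitable deviation — NE.
(Corn, Corn, Wheat): Farm 1 can switch to Barley (-1 → 0). Not NE.
(Corn, Soy, Soy): Farm 1 can switch to Barley (-4 → -1). Not NE.
(Corn, Soy, Wheat): Farm 1 gets 2, best alternative -3; Farm 2 gets 5, best alternative 1; Farm 3 gets 2, best alternative -5. No profitable deviation — NE.

Pure-strategy Nash equilibria: (Barley, Corn, Wheat), (Corn, Corn, Soy), (Corn, Soy, Wheat)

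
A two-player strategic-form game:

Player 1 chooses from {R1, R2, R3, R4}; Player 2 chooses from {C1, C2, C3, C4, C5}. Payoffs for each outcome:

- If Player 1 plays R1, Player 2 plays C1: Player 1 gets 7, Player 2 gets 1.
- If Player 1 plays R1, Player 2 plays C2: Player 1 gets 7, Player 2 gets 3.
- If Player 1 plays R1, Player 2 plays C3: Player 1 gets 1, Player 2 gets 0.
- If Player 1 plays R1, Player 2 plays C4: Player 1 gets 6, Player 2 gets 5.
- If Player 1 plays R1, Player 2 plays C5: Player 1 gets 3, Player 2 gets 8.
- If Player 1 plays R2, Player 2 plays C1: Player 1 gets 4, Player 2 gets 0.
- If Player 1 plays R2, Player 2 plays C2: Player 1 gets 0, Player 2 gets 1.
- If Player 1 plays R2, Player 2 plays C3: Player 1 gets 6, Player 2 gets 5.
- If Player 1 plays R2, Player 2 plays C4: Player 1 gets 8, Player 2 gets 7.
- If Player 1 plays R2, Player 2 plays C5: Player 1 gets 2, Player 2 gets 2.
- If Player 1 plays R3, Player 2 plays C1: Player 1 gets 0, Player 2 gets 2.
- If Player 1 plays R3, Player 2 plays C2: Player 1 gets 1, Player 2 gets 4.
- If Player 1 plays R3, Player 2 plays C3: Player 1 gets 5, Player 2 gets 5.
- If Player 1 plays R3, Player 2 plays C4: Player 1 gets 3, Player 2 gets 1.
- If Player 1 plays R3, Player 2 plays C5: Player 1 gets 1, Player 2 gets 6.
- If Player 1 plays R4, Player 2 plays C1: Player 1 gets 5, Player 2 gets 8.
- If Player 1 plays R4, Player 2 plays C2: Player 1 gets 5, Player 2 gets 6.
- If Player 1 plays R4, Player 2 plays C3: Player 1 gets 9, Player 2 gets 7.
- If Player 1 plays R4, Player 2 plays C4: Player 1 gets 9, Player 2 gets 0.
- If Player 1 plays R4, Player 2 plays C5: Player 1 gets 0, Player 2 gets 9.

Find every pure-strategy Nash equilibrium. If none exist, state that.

For each strategy profile, look for a profitable unilateral deviation.
(R1, C1): Player 2 can switch to C2 (1 → 3). Not NE.
(R1, C2): Player 2 can switch to C4 (3 → 5). Not NE.
(R1, C3): Player 1 can switch to R2 (1 → 6). Not NE.
(R1, C4): Player 1 can switch to R2 (6 → 8). Not NE.
(R1, C5): Player 1 gets 3, best alternative 2; Player 2 gets 8, best alternative 5. No profitable deviation — NE.
(R2, C1): Player 1 can switch to R1 (4 → 7). Not NE.
(R2, C2): Player 1 can switch to R1 (0 → 7). Not NE.
(The remaining 13 profiles each have a profitable deviation by the same check.)

Pure NE: (R1, C5)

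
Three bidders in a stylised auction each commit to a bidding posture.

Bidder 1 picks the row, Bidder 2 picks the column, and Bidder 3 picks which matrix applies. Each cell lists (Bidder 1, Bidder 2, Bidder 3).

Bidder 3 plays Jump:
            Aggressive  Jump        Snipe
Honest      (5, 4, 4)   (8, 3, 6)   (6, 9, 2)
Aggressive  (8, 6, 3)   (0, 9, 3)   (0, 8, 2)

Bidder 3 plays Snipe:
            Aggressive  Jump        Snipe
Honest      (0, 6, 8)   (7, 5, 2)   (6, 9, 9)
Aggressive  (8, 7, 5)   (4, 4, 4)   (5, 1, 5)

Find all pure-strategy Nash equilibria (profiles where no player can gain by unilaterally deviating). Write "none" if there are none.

(Honest, Snipe, Snipe), (Aggressive, Aggressive, Snipe)

(Honest, Aggressive, Jump): Bidder 1 can switch to Aggressive (5 → 8). Not NE.
(Honest, Aggressive, Snipe): Bidder 1 can switch to Aggressive (0 → 8). Not NE.
(Honest, Jump, Jump): Bidder 2 can switch to Aggressive (3 → 4). Not NE.
(Honest, Jump, Snipe): Bidder 2 can switch to Aggressive (5 → 6). Not NE.
(Honest, Snipe, Jump): Bidder 3 can switch to Snipe (2 → 9). Not NE.
(Honest, Snipe, Snipe): Bidder 1 gets 6, best alternative 5; Bidder 2 gets 9, best alternative 6; Bidder 3 gets 9, best alternative 2. No profitable deviation — NE.
(Aggressive, Aggressive, Jump): Bidder 2 can switch to Jump (6 → 9). Not NE.
(Aggressive, Aggressive, Snipe): Bidder 1 gets 8, best alternative 0; Bidder 2 gets 7, best alternative 4; Bidder 3 gets 5, best alternative 3. No profitable deviation — NE.
(Aggressive, Jump, Jump): Bidder 1 can switch to Honest (0 → 8). Not NE.
(Aggressive, Jump, Snipe): Bidder 1 can switch to Honest (4 → 7). Not NE.
(Aggressive, Snipe, Jump): Bidder 1 can switch to Honest (0 → 6). Not NE.
(Aggressive, Snipe, Snipe): Bidder 1 can switch to Honest (5 → 6). Not NE.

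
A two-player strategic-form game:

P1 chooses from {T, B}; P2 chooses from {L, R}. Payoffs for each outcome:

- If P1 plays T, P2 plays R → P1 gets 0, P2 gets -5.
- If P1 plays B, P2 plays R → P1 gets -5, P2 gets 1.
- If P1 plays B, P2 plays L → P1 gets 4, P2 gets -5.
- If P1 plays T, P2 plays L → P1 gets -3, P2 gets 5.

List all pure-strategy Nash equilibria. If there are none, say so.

There is no pure-strategy Nash equilibrium.

For each strategy profile, look for a profitable unilateral deviation.
(T, L): P1 can switch to B (-3 → 4). Not NE.
(T, R): P2 can switch to L (-5 → 5). Not NE.
(B, L): P2 can switch to R (-5 → 1). Not NE.
(B, R): P1 can switch to T (-5 → 0). Not NE.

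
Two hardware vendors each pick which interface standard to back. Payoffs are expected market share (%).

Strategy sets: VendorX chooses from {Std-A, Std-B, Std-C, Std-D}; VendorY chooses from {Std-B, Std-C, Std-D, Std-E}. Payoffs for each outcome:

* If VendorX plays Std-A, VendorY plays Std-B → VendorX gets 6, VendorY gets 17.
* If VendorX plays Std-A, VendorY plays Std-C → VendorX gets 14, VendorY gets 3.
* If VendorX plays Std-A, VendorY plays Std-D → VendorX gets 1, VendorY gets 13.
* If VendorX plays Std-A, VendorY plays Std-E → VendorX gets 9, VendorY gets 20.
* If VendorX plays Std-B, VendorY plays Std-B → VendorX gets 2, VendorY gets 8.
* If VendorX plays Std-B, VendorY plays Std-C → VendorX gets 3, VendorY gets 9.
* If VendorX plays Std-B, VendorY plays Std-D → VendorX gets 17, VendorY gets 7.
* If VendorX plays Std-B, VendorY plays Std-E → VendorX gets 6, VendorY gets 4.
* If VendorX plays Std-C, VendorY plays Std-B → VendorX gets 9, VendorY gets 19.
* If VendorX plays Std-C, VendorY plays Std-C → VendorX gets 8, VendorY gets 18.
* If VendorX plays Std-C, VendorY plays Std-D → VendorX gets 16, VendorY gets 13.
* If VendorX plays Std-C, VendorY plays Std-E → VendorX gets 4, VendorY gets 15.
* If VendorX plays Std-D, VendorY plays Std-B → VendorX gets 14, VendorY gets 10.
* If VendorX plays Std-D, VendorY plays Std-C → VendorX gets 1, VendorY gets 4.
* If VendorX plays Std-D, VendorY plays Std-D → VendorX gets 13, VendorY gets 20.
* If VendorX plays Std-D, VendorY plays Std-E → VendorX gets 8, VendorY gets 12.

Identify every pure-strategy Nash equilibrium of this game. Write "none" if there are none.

VendorX against Std-B: payoffs 6, 2, 9, 14 → best response Std-D.
VendorX against Std-C: payoffs 14, 3, 8, 1 → best response Std-A.
VendorX against Std-D: payoffs 1, 17, 16, 13 → best response Std-B.
VendorX against Std-E: payoffs 9, 6, 4, 8 → best response Std-A.
VendorY against Std-A: payoffs 17, 3, 13, 20 → best response Std-E.
VendorY against Std-B: payoffs 8, 9, 7, 4 → best response Std-C.
VendorY against Std-C: payoffs 19, 18, 13, 15 → best response Std-B.
VendorY against Std-D: payoffs 10, 4, 20, 12 → best response Std-D.
Mutual best responses: (Std-A, Std-E).

Pure NE: (Std-A, Std-E)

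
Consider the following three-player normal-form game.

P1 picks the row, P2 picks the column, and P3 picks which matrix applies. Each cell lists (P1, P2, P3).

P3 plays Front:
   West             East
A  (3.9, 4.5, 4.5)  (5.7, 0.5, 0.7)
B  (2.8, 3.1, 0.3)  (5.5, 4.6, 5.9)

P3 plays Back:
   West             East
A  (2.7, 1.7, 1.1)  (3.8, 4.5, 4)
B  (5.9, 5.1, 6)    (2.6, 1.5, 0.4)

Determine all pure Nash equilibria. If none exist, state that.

Check each profile: it is a Nash equilibrium iff no player can strictly gain by switching unilaterally.
(A, West, Front): P1 gets 3.9, best alternative 2.8; P2 gets 4.5, best alternative 0.5; P3 gets 4.5, best alternative 1.1. No profitable deviation — NE.
(A, West, Back): P1 can switch to B (2.7 → 5.9). Not NE.
(A, East, Front): P2 can switch to West (0.5 → 4.5). Not NE.
(A, East, Back): P1 gets 3.8, best alternative 2.6; P2 gets 4.5, best alternative 1.7; P3 gets 4, best alternative 0.7. No profitable deviation — NE.
(B, West, Front): P1 can switch to A (2.8 → 3.9). Not NE.
(B, West, Back): P1 gets 5.9, best alternative 2.7; P2 gets 5.1, best alternative 1.5; P3 gets 6, best alternative 0.3. No profitable deviation — NE.
(B, East, Front): P1 can switch to A (5.5 → 5.7). Not NE.
(B, East, Back): P1 can switch to A (2.6 → 3.8). Not NE.

(A, West, Front) and (A, East, Back) and (B, West, Back)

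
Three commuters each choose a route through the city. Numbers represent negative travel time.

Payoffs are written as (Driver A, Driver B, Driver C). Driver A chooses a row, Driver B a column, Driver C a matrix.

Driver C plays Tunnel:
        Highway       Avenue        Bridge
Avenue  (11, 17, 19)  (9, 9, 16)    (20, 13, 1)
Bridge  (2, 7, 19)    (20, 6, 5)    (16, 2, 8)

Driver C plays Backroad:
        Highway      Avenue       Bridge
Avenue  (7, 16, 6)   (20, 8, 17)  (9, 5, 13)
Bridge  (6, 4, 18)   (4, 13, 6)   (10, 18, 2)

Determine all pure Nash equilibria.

(Avenue, Highway, Tunnel): Driver A gets 11, best alternative 2; Driver B gets 17, best alternative 13; Driver C gets 19, best alternative 6. No profitable deviation — NE.
(Avenue, Highway, Backroad): Driver C can switch to Tunnel (6 → 19). Not NE.
(Avenue, Avenue, Tunnel): Driver A can switch to Bridge (9 → 20). Not NE.
(Avenue, Avenue, Backroad): Driver B can switch to Highway (8 → 16). Not NE.
(Avenue, Bridge, Tunnel): Driver B can switch to Highway (13 → 17). Not NE.
(Avenue, Bridge, Backroad): Driver A can switch to Bridge (9 → 10). Not NE.
(Bridge, Highway, Tunnel): Driver A can switch to Avenue (2 → 11). Not NE.
(Bridge, Highway, Backroad): Driver A can switch to Avenue (6 → 7). Not NE.
(Bridge, Avenue, Tunnel): Driver B can switch to Highway (6 → 7). Not NE.
(The remaining 3 profiles each have a profitable deviation by the same check.)

The unique pure-strategy Nash equilibrium is (Avenue, Highway, Tunnel).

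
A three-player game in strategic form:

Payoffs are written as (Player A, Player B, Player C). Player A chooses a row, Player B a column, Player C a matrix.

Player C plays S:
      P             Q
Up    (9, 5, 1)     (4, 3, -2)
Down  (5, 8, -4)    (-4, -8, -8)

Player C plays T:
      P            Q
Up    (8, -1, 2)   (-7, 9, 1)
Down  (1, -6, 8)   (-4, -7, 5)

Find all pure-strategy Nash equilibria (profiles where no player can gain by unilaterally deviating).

No pure-strategy Nash equilibrium.

Player A against (P, S): payoffs 9, 5 → best response Up.
Player A against (P, T): payoffs 8, 1 → best response Up.
Player A against (Q, S): payoffs 4, -4 → best response Up.
Player A against (Q, T): payoffs -7, -4 → best response Down.
Player B against (Up, S): payoffs 5, 3 → best response P.
Player B against (Up, T): payoffs -1, 9 → best response Q.
Player B against (Down, S): payoffs 8, -8 → best response P.
Player B against (Down, T): payoffs -6, -7 → best response P.
Player C against (Up, P): payoffs 1, 2 → best response T.
Player C against (Up, Q): payoffs -2, 1 → best response T.
Player C against (Down, P): payoffs -4, 8 → best response T.
Player C against (Down, Q): payoffs -8, 5 → best response T.
No profile is a mutual best response for all players.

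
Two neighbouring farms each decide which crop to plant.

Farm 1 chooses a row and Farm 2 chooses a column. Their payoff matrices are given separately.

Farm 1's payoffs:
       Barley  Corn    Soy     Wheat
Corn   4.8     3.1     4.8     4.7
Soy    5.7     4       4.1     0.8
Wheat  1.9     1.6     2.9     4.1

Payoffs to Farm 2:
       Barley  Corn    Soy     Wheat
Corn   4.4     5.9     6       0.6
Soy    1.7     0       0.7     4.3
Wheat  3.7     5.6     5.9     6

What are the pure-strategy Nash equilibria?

For each strategy profile, look for a profitable unilateral deviation.
(Corn, Barley): Farm 1 can switch to Soy (4.8 → 5.7). Not NE.
(Corn, Corn): Farm 1 can switch to Soy (3.1 → 4). Not NE.
(Corn, Soy): Farm 1 gets 4.8, best alternative 4.1; Farm 2 gets 6, best alternative 5.9. No profitable deviation — NE.
(Corn, Wheat): Farm 2 can switch to Barley (0.6 → 4.4). Not NE.
(Soy, Barley): Farm 2 can switch to Wheat (1.7 → 4.3). Not NE.
(Soy, Corn): Farm 2 can switch to Barley (0 → 1.7). Not NE.
(Soy, Soy): Farm 1 can switch to Corn (4.1 → 4.8). Not NE.
(The remaining 5 profiles each have a profitable deviation by the same check.)

(Corn, Soy)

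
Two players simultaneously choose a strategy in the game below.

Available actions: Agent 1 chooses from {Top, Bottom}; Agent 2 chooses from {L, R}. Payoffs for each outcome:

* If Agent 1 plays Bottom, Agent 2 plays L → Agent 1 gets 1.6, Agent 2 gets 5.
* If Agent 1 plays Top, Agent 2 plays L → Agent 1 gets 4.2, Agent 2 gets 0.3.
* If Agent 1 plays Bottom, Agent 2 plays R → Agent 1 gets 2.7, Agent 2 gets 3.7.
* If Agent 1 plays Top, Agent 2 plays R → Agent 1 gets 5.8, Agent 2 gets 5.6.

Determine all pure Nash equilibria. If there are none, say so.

(Top, R)

Agent 1 against L: payoffs 4.2, 1.6 → best response Top.
Agent 1 against R: payoffs 5.8, 2.7 → best response Top.
Agent 2 against Top: payoffs 0.3, 5.6 → best response R.
Agent 2 against Bottom: payoffs 5, 3.7 → best response L.
Mutual best responses: (Top, R).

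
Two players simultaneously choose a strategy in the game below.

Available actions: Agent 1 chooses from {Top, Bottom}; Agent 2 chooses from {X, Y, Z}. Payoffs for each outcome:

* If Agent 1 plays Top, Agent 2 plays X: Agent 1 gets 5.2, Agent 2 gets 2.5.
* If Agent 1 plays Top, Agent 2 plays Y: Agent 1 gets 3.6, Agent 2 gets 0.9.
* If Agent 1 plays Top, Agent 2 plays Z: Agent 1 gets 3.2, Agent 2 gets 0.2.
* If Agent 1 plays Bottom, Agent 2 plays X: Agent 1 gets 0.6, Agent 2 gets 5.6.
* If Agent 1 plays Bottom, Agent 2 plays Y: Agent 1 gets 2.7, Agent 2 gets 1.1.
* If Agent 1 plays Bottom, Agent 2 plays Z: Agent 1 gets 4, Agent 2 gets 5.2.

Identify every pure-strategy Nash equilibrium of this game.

Pure NE: (Top, X)

Agent 1 against X: payoffs 5.2, 0.6 → best response Top.
Agent 1 against Y: payoffs 3.6, 2.7 → best response Top.
Agent 1 against Z: payoffs 3.2, 4 → best response Bottom.
Agent 2 against Top: payoffs 2.5, 0.9, 0.2 → best response X.
Agent 2 against Bottom: payoffs 5.6, 1.1, 5.2 → best response X.
Mutual best responses: (Top, X).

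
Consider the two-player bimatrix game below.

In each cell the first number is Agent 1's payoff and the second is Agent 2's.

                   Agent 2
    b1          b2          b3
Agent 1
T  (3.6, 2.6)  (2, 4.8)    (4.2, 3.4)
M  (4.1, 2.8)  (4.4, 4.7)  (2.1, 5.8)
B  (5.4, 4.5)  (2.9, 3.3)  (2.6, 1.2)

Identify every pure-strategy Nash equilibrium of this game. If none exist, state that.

For each strategy profile, look for a profitable unilateral deviation.
(T, b1): Agent 1 can switch to M (3.6 → 4.1). Not NE.
(T, b2): Agent 1 can switch to M (2 → 4.4). Not NE.
(T, b3): Agent 2 can switch to b2 (3.4 → 4.8). Not NE.
(M, b1): Agent 1 can switch to B (4.1 → 5.4). Not NE.
(M, b2): Agent 2 can switch to b3 (4.7 → 5.8). Not NE.
(M, b3): Agent 1 can switch to T (2.1 → 4.2). Not NE.
(B, b1): Agent 1 gets 5.4, best alternative 4.1; Agent 2 gets 4.5, best alternative 3.3. No profitable deviation — NE.
(B, b2): Agent 1 can switch to M (2.9 → 4.4). Not NE.
(B, b3): Agent 1 can switch to T (2.6 → 4.2). Not NE.

(B, b1)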